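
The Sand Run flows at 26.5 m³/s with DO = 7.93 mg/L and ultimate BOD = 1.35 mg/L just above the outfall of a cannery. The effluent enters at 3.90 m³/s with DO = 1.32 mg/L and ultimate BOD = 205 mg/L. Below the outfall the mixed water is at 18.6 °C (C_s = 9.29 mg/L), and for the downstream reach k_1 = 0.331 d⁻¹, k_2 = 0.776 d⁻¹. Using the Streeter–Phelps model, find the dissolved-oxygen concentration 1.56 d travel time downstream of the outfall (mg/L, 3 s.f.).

DO ≈ 2.53 mg/L

Mixed DO = (26.5×7.93 + 3.90×1.32)/(26.5+3.90) = 215.3/30.40 = 7.082 mg/L.
Mixed L₀ = (26.5×1.35 + 3.90×205)/(30.40) = 835.3/30.40 = 27.48 mg/L.
Initial deficit D₀ = C_s − DO₀ = 9.29 − 7.082 = 2.208 mg/L.
D(1.56) = [0.331×27.48/(0.776−0.331)](e^(−0.331×1.56) − e^(−0.776×1.56)) + 2.208 e^(−0.776×1.56)
= 20.44 × (0.5967 − 0.2980) + 2.208 × 0.2980 = 6.762 mg/L.
DO = 9.29 − 6.762 = 2.528 mg/L.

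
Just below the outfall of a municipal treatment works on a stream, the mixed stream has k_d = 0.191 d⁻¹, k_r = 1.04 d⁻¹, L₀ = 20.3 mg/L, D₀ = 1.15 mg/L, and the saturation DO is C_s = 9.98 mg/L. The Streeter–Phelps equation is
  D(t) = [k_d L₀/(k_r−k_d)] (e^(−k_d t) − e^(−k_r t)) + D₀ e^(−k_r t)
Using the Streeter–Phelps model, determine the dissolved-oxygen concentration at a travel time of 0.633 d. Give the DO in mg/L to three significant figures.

DO ≈ 7.70 mg/L

k_d L₀/(k_r−k_d) = 0.191×20.3/(1.04−0.191) = 3.877/0.8490 = 4.567 mg/L.
e^(−k_d t) = e^(−0.191×0.6330) = 0.8861; e^(−k_r t) = e^(−1.04×0.6330) = 0.5177.
D = 4.567 × (0.8861 − 0.5177) + 1.15 × 0.5177 = 1.682 + 0.5954 = 2.278 mg/L.
DO = C_s − D = 9.98 − 2.278 = 7.702 mg/L.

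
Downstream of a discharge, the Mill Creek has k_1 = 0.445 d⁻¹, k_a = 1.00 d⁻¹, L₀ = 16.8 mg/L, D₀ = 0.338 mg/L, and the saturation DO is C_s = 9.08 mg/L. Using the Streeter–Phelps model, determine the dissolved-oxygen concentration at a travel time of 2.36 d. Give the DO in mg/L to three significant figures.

k_1 L₀/(k_a−k_1) = 0.445×16.8/(1.00−0.445) = 7.476/0.5550 = 13.47 mg/L.
e^(−k_1 t) = e^(−0.445×2.360) = 0.3499; e^(−k_a t) = e^(−1.00×2.360) = 0.09442.
D = 13.47 × (0.3499 − 0.09442) + 0.338 × 0.09442 = 3.441 + 0.03191 = 3.473 mg/L.
DO = C_s − D = 9.08 − 3.473 = 5.607 mg/L.

DO ≈ 5.61 mg/L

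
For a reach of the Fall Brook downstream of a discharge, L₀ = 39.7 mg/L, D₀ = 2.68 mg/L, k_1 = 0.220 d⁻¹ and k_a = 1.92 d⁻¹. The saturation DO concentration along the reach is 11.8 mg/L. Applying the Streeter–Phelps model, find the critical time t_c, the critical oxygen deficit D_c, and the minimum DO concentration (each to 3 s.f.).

t_c ≈ 0.841 d; D_c ≈ 3.78 mg/L; min DO ≈ 8.02 mg/L

At the critical point dD/dt = 0, so k_1 L₀ e^(−k_1 t) = k_a D. Substituting D(t) from the Streeter–Phelps equation and solving for t gives
t_c = ln[(k_a/k_1)(1 − D₀(k_a−k_1)/(k_1 L₀))] / (k_a−k_1).
Here k_a−k_1 = 1.700 d⁻¹ and 1 − D₀(k_a−k_1)/(k_1 L₀) = 1 − 2.68×1.700/(0.220×39.7) = 0.4784, so
t_c = ln(8.727 × 0.4784) / 1.700 = 1.429 / 1.700 = 0.8406 d.
D_c = (k_1/k_a) L₀ e^(−k_1 t_c) = (0.220/1.92) × 39.7 × e^(−0.220×0.8406) = 0.1146 × 39.7 × 0.8312 = 3.781 mg/L.
Minimum DO = C_s − D_c = 11.8 − 3.781 = 8.019 mg/L.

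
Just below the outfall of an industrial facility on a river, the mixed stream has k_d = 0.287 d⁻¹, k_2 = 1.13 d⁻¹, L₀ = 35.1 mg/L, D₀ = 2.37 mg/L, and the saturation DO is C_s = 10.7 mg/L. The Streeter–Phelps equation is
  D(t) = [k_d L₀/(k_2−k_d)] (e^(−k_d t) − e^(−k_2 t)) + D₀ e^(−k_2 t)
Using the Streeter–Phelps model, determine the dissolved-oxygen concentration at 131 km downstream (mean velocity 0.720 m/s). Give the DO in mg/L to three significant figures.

Travel time t = x/v = 131 km / (0.720 m/s) = 131000 m / 0.720 m/s = 181900 s = 2.106 d.
k_d L₀/(k_2−k_d) = 0.287×35.1/(1.13−0.287) = 10.07/0.8430 = 11.95 mg/L.
e^(−k_d t) = e^(−0.287×2.106) = 0.5464; e^(−k_2 t) = e^(−1.13×2.106) = 0.09259.
D = 11.95 × (0.5464 − 0.09259) + 2.37 × 0.09259 = 5.423 + 0.2194 = 5.643 mg/L.
DO = C_s − D = 10.7 − 5.643 = 5.057 mg/L.

DO ≈ 5.06 mg/L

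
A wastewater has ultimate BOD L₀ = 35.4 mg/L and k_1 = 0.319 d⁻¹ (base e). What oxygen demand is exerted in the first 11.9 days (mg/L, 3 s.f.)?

y_t = L₀(1 − e^(−k_1 t)) = 35.4 × (1 − e^(−0.319×11.9))
= 35.4 × (1 − 0.02246) = 35.4 × 0.9775 = 34.60 mg/L.

y ≈ 34.6 mg/L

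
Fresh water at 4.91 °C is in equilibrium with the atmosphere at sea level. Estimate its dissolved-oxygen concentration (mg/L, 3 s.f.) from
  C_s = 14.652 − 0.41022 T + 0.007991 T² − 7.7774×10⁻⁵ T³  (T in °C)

C_s = 14.652 − 0.41022×4.91 + 0.007991×4.91² − 7.7774×10⁻⁵×4.91³ = 12.82 mg/L.

C_s ≈ 12.8 mg/L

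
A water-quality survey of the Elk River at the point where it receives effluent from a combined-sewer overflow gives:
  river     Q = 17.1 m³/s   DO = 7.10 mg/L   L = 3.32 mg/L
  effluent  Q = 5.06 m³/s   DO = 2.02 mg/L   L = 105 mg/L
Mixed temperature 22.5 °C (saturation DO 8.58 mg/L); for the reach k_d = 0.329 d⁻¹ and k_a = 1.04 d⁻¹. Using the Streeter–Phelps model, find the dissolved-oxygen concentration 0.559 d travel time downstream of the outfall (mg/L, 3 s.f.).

DO ≈ 3.75 mg/L

Mixed DO = (17.1×7.10 + 5.06×2.02)/(17.1+5.06) = 131.6/22.16 = 5.940 mg/L.
Mixed L₀ = (17.1×3.32 + 5.06×105)/(22.16) = 588.1/22.16 = 26.54 mg/L.
Initial deficit D₀ = C_s − DO₀ = 8.58 − 5.940 = 2.640 mg/L.
D(0.559) = [0.329×26.54/(1.04−0.329)](e^(−0.329×0.559) − e^(−1.04×0.559)) + 2.640 e^(−1.04×0.559)
= 12.28 × (0.8320 − 0.5591) + 2.640 × 0.5591 = 4.827 mg/L.
DO = 8.58 − 4.827 = 3.753 mg/L.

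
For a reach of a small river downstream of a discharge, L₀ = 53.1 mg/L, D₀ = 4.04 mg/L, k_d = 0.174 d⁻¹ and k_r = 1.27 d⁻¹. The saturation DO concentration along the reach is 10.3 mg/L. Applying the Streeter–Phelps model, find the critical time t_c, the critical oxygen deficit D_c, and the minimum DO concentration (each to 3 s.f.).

t_c ≈ 1.22 d; D_c ≈ 5.89 mg/L; min DO ≈ 4.41 mg/L

t_c = [1/(k_r−k_d)] ln[(k_r/k_d)(1 − D₀(k_r−k_d)/(k_d L₀))]
= [1/(1.27−0.174)] ln[(1.27/0.174)(1 − 4.04×1.096/(0.174×53.1))]
= (1/1.096) ln[7.299 × 0.5208] = 0.9124 × ln(3.801) = 0.9124 × 1.335 = 1.218 d.
L(t_c) = L₀ e^(−k_d t_c) = 53.1 × 0.8090 = 42.96 mg/L, and at the critical point k_r D_c = k_d L, so D_c = (0.174/1.27) × 42.96 = 5.885 mg/L.
Minimum DO = C_s − D_c = 10.3 − 5.885 = 4.415 mg/L.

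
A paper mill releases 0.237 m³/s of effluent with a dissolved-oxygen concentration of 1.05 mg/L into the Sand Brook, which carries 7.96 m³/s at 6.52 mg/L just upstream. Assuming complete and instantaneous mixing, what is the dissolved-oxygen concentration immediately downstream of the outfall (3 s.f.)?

Flow-weighted mixing: C = (Q_r C_r + Q_w C_w)/(Q_r + Q_w)
= (7.96×6.52 + 0.237×1.05)/(7.96 + 0.237) = 52.15/8.197 = 6.362 mg/L.

6.36 mg/L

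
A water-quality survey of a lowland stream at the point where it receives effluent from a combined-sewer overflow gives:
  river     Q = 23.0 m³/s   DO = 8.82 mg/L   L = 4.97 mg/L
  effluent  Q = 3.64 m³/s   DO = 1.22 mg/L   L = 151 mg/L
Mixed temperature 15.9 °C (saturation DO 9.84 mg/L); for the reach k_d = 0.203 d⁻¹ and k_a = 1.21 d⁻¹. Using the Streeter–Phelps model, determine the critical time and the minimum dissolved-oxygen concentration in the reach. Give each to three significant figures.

t_c ≈ 1.25 d; minimum DO ≈ 6.60 mg/L

Mixed DO = (23.0×8.82 + 3.64×1.22)/(23.0+3.64) = 207.3/26.64 = 7.782 mg/L.
Mixed L₀ = (23.0×4.97 + 3.64×151)/(26.64) = 663.9/26.64 = 24.92 mg/L.
Initial deficit D₀ = C_s − DO₀ = 9.84 − 7.782 = 2.058 mg/L.
t_c = (1/1.007) ln[(1.21/0.203)(1 − 2.058×1.007/(0.203×24.92))] = 0.9930 × ln(3.519) = 1.249 d.
D_c = (0.203/1.21) × 24.92 × e^(−0.203×1.249) = 0.1678 × 24.92 × 0.7760 = 3.245 mg/L.
Minimum DO = 9.84 − 3.245 = 6.595 mg/L.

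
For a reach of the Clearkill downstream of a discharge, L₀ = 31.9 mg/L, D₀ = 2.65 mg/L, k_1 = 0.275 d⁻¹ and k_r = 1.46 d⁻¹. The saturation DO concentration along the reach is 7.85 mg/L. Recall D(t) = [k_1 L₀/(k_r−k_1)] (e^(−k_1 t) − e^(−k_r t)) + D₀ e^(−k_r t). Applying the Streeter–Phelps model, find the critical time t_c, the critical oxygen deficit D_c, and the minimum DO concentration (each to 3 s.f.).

t_c ≈ 1.03 d; D_c ≈ 4.52 mg/L; min DO ≈ 3.33 mg/L

With k_r/k_1 = 5.309 and 1 − D₀(k_r−k_1)/(k_1 L₀) = 0.6420,
t_c = ln(5.309 × 0.6420) / (1.46 − 0.275) = ln(3.409) / 1.185 = 1.226/1.185 = 1.035 d.
L(t_c) = L₀ e^(−k_1 t_c) = 31.9 × 0.7523 = 24.00 mg/L, and at the critical point k_r D_c = k_1 L, so D_c = (0.275/1.46) × 24.00 = 4.520 mg/L.
Minimum DO = C_s − D_c = 7.85 − 4.520 = 3.330 mg/L.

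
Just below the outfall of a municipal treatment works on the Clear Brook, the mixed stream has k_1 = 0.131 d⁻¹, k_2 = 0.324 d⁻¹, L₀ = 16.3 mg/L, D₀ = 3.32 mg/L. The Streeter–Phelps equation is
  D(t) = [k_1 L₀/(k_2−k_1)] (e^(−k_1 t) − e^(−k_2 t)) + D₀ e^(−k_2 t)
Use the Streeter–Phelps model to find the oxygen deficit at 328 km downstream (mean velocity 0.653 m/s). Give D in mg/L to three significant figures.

D ≈ 3.99 mg/L

Travel time t = x/v = 328 km / (0.653 m/s) = 328000 m / 0.653 m/s = 502300 s = 5.814 d.
k_1 L₀/(k_2−k_1) = 0.131×16.3/(0.324−0.131) = 2.135/0.1930 = 11.06 mg/L.
e^(−k_1 t) = e^(−0.131×5.814) = 0.4669; e^(−k_2 t) = e^(−0.324×5.814) = 0.1520.
D = 11.06 × (0.4669 − 0.1520) + 3.32 × 0.1520 = 3.484 + 0.5048 = 3.989 mg/L.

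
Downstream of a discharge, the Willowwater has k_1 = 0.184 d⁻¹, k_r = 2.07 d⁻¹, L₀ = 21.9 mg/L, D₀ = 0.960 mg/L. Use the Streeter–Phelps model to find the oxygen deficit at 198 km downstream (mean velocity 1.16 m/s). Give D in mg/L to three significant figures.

Travel time t = x/v = 198 km / (1.16 m/s) = 198000 m / 1.16 m/s = 170700 s = 1.976 d.
k_1 L₀/(k_r−k_1) = 0.184×21.9/(2.07−0.184) = 4.030/1.886 = 2.137 mg/L.
e^(−k_1 t) = e^(−0.184×1.976) = 0.6952; e^(−k_r t) = e^(−2.07×1.976) = 0.01675.
D = 2.137 × (0.6952 − 0.01675) + 0.960 × 0.01675 = 1.450 + 0.01608 = 1.466 mg/L.

D ≈ 1.47 mg/L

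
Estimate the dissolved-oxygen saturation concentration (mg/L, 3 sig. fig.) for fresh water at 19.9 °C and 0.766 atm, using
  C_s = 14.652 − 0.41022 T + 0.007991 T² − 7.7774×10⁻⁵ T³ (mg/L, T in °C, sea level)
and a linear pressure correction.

C_s ≈ 6.92 mg/L

At sea level: C_s = 14.652 − 0.41022×19.9 + 0.007991×19.9² − 7.7774×10⁻⁵×19.9³ = 9.040 mg/L.
Pressure correction: C_s' = 9.040 × 0.766 = 6.925 mg/L.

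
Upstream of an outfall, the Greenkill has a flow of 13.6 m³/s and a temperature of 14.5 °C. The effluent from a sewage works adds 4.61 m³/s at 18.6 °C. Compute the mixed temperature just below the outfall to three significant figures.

15.5 °C

Flow-weighted mixing: C = (Q_r C_r + Q_w C_w)/(Q_r + Q_w)
= (13.6×14.5 + 4.61×18.6)/(13.6 + 4.61) = 282.9/18.21 = 15.54 °C.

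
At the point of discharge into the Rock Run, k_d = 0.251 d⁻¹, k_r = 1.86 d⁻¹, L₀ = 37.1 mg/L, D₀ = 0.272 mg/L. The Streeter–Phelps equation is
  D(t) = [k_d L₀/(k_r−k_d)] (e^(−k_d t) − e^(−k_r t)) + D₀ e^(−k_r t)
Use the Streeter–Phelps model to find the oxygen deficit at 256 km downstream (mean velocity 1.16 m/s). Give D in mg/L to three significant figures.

Travel time t = x/v = 256 km / (1.16 m/s) = 256000 m / 1.16 m/s = 220700 s = 2.554 d.
k_d L₀/(k_r−k_d) = 0.251×37.1/(1.86−0.251) = 9.312/1.609 = 5.788 mg/L.
e^(−k_d t) = e^(−0.251×2.554) = 0.5267; e^(−k_r t) = e^(−1.86×2.554) = 0.008643.
D = 5.788 × (0.5267 − 0.008643) + 0.272 × 0.008643 = 2.998 + 0.002351 = 3.001 mg/L.

D ≈ 3.00 mg/L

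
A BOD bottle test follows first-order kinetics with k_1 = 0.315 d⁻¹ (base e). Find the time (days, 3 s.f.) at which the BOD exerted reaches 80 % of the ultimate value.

y/L₀ = 1 − e^(−k_1 t) = 0.80 ⇒ e^(−k_1 t) = 0.200
t = −ln(0.200) / 0.315 = 1.609 / 0.315 = 5.109 d.

t ≈ 5.11 d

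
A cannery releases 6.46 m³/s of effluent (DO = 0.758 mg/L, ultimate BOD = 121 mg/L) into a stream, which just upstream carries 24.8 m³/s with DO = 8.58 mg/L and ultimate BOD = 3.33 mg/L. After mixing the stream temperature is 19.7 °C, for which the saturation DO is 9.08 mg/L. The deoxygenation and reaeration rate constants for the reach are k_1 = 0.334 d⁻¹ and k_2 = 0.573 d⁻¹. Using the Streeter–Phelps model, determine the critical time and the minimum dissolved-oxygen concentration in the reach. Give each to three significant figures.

t_c ≈ 2.02 d; minimum DO ≈ 0.879 mg/L

Mixed DO = (24.8×8.58 + 6.46×0.758)/(24.8+6.46) = 217.7/31.26 = 6.964 mg/L.
Mixed L₀ = (24.8×3.33 + 6.46×121)/(31.26) = 864.2/31.26 = 27.65 mg/L.
Initial deficit D₀ = C_s − DO₀ = 9.08 − 6.964 = 2.116 mg/L.
t_c = (1/0.2390) ln[(0.573/0.334)(1 − 2.116×0.2390/(0.334×27.65))] = 4.184 × ln(1.622) = 2.023 d.
D_c = (0.334/0.573) × 27.65 × e^(−0.334×2.023) = 0.5829 × 27.65 × 0.5089 = 8.201 mg/L.
Minimum DO = 9.08 − 8.201 = 0.8794 mg/L.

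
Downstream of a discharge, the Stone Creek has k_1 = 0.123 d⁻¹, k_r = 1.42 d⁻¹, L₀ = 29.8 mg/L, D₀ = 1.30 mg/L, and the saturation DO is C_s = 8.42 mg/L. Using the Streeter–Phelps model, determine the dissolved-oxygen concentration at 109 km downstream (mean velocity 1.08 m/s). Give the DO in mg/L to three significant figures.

Travel time t = x/v = 109 km / (1.08 m/s) = 109000 m / 1.08 m/s = 100900 s = 1.168 d.
k_1 L₀/(k_r−k_1) = 0.123×29.8/(1.42−0.123) = 3.665/1.297 = 2.826 mg/L.
e^(−k_1 t) = e^(−0.123×1.168) = 0.8662; e^(−k_r t) = e^(−1.42×1.168) = 0.1904.
D = 2.826 × (0.8662 − 0.1904) + 1.30 × 0.1904 = 1.910 + 0.2475 = 2.157 mg/L.
DO = C_s − D = 8.42 − 2.157 = 6.263 mg/L.

DO ≈ 6.26 mg/L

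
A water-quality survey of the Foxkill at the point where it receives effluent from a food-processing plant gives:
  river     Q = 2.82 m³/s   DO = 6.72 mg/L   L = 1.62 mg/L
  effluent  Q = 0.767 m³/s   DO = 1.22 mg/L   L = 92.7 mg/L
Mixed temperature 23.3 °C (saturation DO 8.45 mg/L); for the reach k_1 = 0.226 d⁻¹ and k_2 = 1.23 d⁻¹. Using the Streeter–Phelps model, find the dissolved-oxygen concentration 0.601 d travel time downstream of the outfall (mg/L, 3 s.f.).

Mixed DO = (2.82×6.72 + 0.767×1.22)/(2.82+0.767) = 19.89/3.587 = 5.544 mg/L.
Mixed L₀ = (2.82×1.62 + 0.767×92.7)/(3.587) = 75.67/3.587 = 21.10 mg/L.
Initial deficit D₀ = C_s − DO₀ = 8.45 − 5.544 = 2.906 mg/L.
D(0.601) = [0.226×21.10/(1.23−0.226)](e^(−0.226×0.601) − e^(−1.23×0.601)) + 2.906 e^(−1.23×0.601)
= 4.749 × (0.8730 − 0.4775) + 2.906 × 0.4775 = 3.266 mg/L.
DO = 8.45 − 3.266 = 5.184 mg/L.

DO ≈ 5.18 mg/L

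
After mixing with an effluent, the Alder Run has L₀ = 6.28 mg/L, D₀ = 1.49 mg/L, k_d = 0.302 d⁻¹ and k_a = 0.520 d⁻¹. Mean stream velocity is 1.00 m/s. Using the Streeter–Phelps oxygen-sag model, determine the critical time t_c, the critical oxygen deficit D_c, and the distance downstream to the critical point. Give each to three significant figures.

t_c ≈ 1.63 d; D_c ≈ 2.23 mg/L; x_c ≈ 141 km

With k_a/k_d = 1.722 and 1 − D₀(k_a−k_d)/(k_d L₀) = 0.8287,
t_c = ln(1.722 × 0.8287) / (0.520 − 0.302) = ln(1.427) / 0.2180 = 0.3555/0.2180 = 1.631 d.
D_c = (k_d/k_a) L₀ e^(−k_d t_c) = (0.302/0.520) × 6.28 × e^(−0.302×1.631) = 0.5808 × 6.28 × 0.6111 = 2.229 mg/L.
x_c = v t_c = 1.00 m/s × 1.631 d × 86400 s/d = 140900 m ≈ 141 km.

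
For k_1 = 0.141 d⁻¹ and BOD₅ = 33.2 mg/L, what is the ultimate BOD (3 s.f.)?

L₀ ≈ 65.6 mg/L

BOD₅ = L₀(1 − e^(−5k_1)) ⇒ L₀ = BOD₅ / (1 − e^(−5×0.141))
= 33.2 / (1 − 0.4941) = 33.2 / 0.5059 = 65.63 mg/L.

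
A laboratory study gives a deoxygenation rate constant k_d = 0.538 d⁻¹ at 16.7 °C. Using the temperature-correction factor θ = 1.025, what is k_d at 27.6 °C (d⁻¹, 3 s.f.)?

k_d(T₂) = k_d(T₁) · θ^(T₂−T₁) = 0.538 × 1.025^(27.6−16.7)
= 0.538 × 1.025^10.9 = 0.538 × 1.309 = 0.7042 d⁻¹.

k_d ≈ 0.704 d⁻¹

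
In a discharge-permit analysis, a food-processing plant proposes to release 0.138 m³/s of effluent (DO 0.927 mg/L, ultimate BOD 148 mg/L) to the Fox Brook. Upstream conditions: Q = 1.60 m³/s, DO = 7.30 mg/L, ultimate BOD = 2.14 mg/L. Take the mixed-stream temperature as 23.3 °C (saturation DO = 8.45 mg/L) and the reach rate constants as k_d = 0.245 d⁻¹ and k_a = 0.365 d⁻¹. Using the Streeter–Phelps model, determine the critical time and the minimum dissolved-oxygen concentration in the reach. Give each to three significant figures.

t_c ≈ 2.81 d; minimum DO ≈ 3.83 mg/L

Mixed DO = (1.60×7.30 + 0.138×0.927)/(1.60+0.138) = 11.81/1.738 = 6.794 mg/L.
Mixed L₀ = (1.60×2.14 + 0.138×148)/(1.738) = 23.85/1.738 = 13.72 mg/L.
Initial deficit D₀ = C_s − DO₀ = 8.45 − 6.794 = 1.656 mg/L.
t_c = (1/0.1200) ln[(0.365/0.245)(1 − 1.656×0.1200/(0.245×13.72))] = 8.333 × ln(1.402) = 2.814 d.
D_c = (0.245/0.365) × 13.72 × e^(−0.245×2.814) = 0.6712 × 13.72 × 0.5018 = 4.622 mg/L.
Minimum DO = 8.45 − 4.622 = 3.828 mg/L.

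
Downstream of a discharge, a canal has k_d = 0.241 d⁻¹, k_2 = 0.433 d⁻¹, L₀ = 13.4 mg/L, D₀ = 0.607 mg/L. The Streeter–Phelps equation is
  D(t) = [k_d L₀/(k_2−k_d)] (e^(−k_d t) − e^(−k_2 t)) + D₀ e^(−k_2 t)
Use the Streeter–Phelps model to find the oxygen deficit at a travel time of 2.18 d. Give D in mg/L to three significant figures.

k_d L₀/(k_2−k_d) = 0.241×13.4/(0.433−0.241) = 3.229/0.1920 = 16.82 mg/L.
e^(−k_d t) = e^(−0.241×2.180) = 0.5913; e^(−k_2 t) = e^(−0.433×2.180) = 0.3891.
D = 16.82 × (0.5913 − 0.3891) + 0.607 × 0.3891 = 3.402 + 0.2362 = 3.638 mg/L.

D ≈ 3.64 mg/L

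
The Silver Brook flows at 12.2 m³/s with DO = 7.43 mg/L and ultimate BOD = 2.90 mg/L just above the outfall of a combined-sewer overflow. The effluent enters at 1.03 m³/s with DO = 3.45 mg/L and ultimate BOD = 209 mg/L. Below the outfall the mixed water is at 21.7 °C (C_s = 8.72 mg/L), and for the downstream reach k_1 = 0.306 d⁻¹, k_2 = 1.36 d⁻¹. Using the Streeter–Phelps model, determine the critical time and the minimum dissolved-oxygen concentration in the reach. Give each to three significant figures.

t_c ≈ 1.09 d; minimum DO ≈ 5.67 mg/L

Mixed DO = (12.2×7.43 + 1.03×3.45)/(12.2+1.03) = 94.20/13.23 = 7.120 mg/L.
Mixed L₀ = (12.2×2.90 + 1.03×209)/(13.23) = 250.7/13.23 = 18.95 mg/L.
Initial deficit D₀ = C_s − DO₀ = 8.72 − 7.120 = 1.600 mg/L.
t_c = (1/1.054) ln[(1.36/0.306)(1 − 1.600×1.054/(0.306×18.95))] = 0.9488 × ln(3.152) = 1.089 d.
D_c = (0.306/1.36) × 18.95 × e^(−0.306×1.089) = 0.2250 × 18.95 × 0.7166 = 3.055 mg/L.
Minimum DO = 8.72 − 3.055 = 5.665 mg/L.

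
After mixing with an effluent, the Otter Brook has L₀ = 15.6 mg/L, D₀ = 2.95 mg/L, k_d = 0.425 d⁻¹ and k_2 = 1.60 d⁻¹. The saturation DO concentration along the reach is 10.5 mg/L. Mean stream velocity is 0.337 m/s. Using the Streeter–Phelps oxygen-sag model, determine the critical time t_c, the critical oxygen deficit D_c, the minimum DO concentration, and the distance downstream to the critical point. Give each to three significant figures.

t_c ≈ 0.499 d; D_c ≈ 3.35 mg/L; min DO ≈ 7.15 mg/L; x_c ≈ 14.5 km

t_c = [1/(k_2−k_d)] ln[(k_2/k_d)(1 − D₀(k_2−k_d)/(k_d L₀))]
= [1/(1.60−0.425)] ln[(1.60/0.425)(1 − 2.95×1.175/(0.425×15.6))]
= (1/1.175) ln[3.765 × 0.4772] = 0.8511 × ln(1.796) = 0.8511 × 0.5858 = 0.4986 d.
D_c = (k_d/k_2) L₀ e^(−k_d t_c) = (0.425/1.60) × 15.6 × e^(−0.425×0.4986) = 0.2656 × 15.6 × 0.8091 = 3.353 mg/L.
Minimum DO = C_s − D_c = 10.5 − 3.353 = 7.147 mg/L.
x_c = v t_c = 0.337 m/s × 0.4986 d × 86400 s/d = 14520 m ≈ 14.5 km.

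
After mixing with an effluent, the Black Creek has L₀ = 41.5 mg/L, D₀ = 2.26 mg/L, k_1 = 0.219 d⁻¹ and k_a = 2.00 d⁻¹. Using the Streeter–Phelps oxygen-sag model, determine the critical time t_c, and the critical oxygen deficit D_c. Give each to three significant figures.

t_c = [1/(k_a−k_1)] ln[(k_a/k_1)(1 − D₀(k_a−k_1)/(k_1 L₀))]
= [1/(2.00−0.219)] ln[(2.00/0.219)(1 − 2.26×1.781/(0.219×41.5))]
= (1/1.781) ln[9.132 × 0.5571] = 0.5615 × ln(5.088) = 0.5615 × 1.627 = 0.9135 d.
L(t_c) = L₀ e^(−k_1 t_c) = 41.5 × 0.8187 = 33.98 mg/L, and at the critical point k_a D_c = k_1 L, so D_c = (0.219/2.00) × 33.98 = 3.720 mg/L.

t_c ≈ 0.913 d; D_c ≈ 3.72 mg/L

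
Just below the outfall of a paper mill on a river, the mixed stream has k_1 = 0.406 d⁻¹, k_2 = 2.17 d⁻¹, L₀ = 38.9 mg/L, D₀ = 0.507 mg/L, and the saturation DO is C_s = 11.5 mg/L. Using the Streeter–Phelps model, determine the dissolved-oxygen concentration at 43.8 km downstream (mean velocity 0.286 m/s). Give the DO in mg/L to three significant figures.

DO ≈ 7.32 mg/L

Travel time t = x/v = 43.8 km / (0.286 m/s) = 43800 m / 0.286 m/s = 153100 s = 1.773 d.
k_1 L₀/(k_2−k_1) = 0.406×38.9/(2.17−0.406) = 15.79/1.764 = 8.953 mg/L.
e^(−k_1 t) = e^(−0.406×1.773) = 0.4869; e^(−k_2 t) = e^(−2.17×1.773) = 0.02136.
D = 8.953 × (0.4869 − 0.02136) + 0.507 × 0.02136 = 4.168 + 0.01083 = 4.179 mg/L.
DO = C_s − D = 11.5 − 4.179 = 7.321 mg/L.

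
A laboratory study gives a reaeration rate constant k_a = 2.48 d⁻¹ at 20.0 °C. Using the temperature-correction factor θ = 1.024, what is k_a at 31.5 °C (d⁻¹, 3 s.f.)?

k_a(T₂) = k_a(T₁) · θ^(T₂−T₁) = 2.48 × 1.024^(31.5−20.0)
= 2.48 × 1.024^11.5 = 2.48 × 1.314 = 3.258 d⁻¹.

k_a ≈ 3.26 d⁻¹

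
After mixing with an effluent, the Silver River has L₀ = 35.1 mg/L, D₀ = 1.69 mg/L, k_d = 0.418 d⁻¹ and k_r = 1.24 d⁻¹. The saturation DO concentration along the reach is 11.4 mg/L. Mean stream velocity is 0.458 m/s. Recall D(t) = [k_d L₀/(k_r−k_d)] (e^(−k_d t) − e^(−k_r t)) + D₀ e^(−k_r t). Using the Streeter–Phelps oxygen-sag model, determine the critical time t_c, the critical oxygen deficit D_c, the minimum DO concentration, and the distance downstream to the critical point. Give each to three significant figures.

t_c = [1/(k_r−k_d)] ln[(k_r/k_d)(1 − D₀(k_r−k_d)/(k_d L₀))]
= [1/(1.24−0.418)] ln[(1.24/0.418)(1 − 1.69×0.8220/(0.418×35.1))]
= (1/0.8220) ln[2.967 × 0.9053] = 1.217 × ln(2.686) = 1.217 × 0.9879 = 1.202 d.
L(t_c) = L₀ e^(−k_d t_c) = 35.1 × 0.6051 = 21.24 mg/L, and at the critical point k_r D_c = k_d L, so D_c = (0.418/1.24) × 21.24 = 7.160 mg/L.
Minimum DO = C_s − D_c = 11.4 − 7.160 = 4.240 mg/L.
x_c = v t_c = 0.458 m/s × 1.202 d × 86400 s/d = 47560 m ≈ 47.6 km.

t_c ≈ 1.20 d; D_c ≈ 7.16 mg/L; min DO ≈ 4.24 mg/L; x_c ≈ 47.6 km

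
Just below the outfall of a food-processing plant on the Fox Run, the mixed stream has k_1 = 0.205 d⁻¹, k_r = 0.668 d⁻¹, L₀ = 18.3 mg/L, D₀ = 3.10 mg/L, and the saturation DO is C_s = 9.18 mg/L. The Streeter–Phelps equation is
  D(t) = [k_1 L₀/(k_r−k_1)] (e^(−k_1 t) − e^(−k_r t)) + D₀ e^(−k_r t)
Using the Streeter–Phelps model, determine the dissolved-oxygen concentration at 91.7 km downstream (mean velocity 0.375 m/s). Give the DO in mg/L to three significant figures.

Travel time t = x/v = 91.7 km / (0.375 m/s) = 91700 m / 0.375 m/s = 244500 s = 2.830 d.
k_1 L₀/(k_r−k_1) = 0.205×18.3/(0.668−0.205) = 3.752/0.4630 = 8.103 mg/L.
e^(−k_1 t) = e^(−0.205×2.830) = 0.5598; e^(−k_r t) = e^(−0.668×2.830) = 0.1510.
D = 8.103 × (0.5598 − 0.1510) + 3.10 × 0.1510 = 3.312 + 0.4680 = 3.780 mg/L.
DO = C_s − D = 9.18 − 3.780 = 5.400 mg/L.

DO ≈ 5.40 mg/L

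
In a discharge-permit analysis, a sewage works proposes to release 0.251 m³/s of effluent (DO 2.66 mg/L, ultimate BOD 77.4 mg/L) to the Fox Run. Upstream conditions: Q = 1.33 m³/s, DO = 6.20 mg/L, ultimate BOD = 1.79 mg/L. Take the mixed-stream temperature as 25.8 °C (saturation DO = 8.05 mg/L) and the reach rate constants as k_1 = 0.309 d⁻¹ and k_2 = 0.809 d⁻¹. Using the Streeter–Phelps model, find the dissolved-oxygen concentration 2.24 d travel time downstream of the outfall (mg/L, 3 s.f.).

Mixed DO = (1.33×6.20 + 0.251×2.66)/(1.33+0.251) = 8.914/1.581 = 5.638 mg/L.
Mixed L₀ = (1.33×1.79 + 0.251×77.4)/(1.581) = 21.81/1.581 = 13.79 mg/L.
Initial deficit D₀ = C_s − DO₀ = 8.05 − 5.638 = 2.412 mg/L.
D(2.24) = [0.309×13.79/(0.809−0.309)](e^(−0.309×2.24) − e^(−0.809×2.24)) + 2.412 e^(−0.809×2.24)
= 8.525 × (0.5005 − 0.1633) + 2.412 × 0.1633 = 3.268 mg/L.
DO = 8.05 − 3.268 = 4.782 mg/L.

DO ≈ 4.78 mg/L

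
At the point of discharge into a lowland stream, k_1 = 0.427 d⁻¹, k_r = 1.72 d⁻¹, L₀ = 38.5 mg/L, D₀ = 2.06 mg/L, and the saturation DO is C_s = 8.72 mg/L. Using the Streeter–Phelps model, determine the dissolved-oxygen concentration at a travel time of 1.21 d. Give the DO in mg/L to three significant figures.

k_1 L₀/(k_r−k_1) = 0.427×38.5/(1.72−0.427) = 16.44/1.293 = 12.71 mg/L.
e^(−k_1 t) = e^(−0.427×1.210) = 0.5965; e^(−k_r t) = e^(−1.72×1.210) = 0.1248.
D = 12.71 × (0.5965 − 0.1248) + 2.06 × 0.1248 = 5.998 + 0.2570 = 6.255 mg/L.
DO = C_s − D = 8.72 − 6.255 = 2.465 mg/L.

DO ≈ 2.47 mg/L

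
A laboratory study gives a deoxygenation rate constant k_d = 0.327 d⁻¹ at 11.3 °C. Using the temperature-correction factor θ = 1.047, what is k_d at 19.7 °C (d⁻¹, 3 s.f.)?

k_d(T₂) = k_d(T₁) · θ^(T₂−T₁) = 0.327 × 1.047^(19.7−11.3)
= 0.327 × 1.047^8.40 = 0.327 × 1.471 = 0.4809 d⁻¹.

k_d ≈ 0.481 d⁻¹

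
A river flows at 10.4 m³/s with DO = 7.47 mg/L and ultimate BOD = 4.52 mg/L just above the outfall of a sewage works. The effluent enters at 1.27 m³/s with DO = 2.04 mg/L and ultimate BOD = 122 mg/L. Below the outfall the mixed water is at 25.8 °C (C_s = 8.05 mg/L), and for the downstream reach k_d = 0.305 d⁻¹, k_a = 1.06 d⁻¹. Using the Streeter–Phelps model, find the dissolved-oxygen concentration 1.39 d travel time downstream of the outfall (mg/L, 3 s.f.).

Mixed DO = (10.4×7.47 + 1.27×2.04)/(10.4+1.27) = 80.28/11.67 = 6.879 mg/L.
Mixed L₀ = (10.4×4.52 + 1.27×122)/(11.67) = 201.9/11.67 = 17.30 mg/L.
Initial deficit D₀ = C_s − DO₀ = 8.05 − 6.879 = 1.171 mg/L.
D(1.39) = [0.305×17.30/(1.06−0.305)](e^(−0.305×1.39) − e^(−1.06×1.39)) + 1.171 e^(−1.06×1.39)
= 6.991 × (0.6545 − 0.2291) + 1.171 × 0.2291 = 3.242 mg/L.
DO = 8.05 − 3.242 = 4.808 mg/L.

DO ≈ 4.81 mg/L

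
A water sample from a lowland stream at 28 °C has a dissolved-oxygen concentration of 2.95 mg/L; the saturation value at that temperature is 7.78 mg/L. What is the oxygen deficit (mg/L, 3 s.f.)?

D ≈ 4.83 mg/L

D = C_s − C = 7.78 − 2.95 = 4.83 mg/L.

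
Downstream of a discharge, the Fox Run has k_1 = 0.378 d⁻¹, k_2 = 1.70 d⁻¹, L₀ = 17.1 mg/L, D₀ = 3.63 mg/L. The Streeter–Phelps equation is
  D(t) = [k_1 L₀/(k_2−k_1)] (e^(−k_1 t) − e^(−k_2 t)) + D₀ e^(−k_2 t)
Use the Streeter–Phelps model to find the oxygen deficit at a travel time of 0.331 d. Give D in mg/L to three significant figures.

k_1 L₀/(k_2−k_1) = 0.378×17.1/(1.70−0.378) = 6.464/1.322 = 4.889 mg/L.
e^(−k_1 t) = e^(−0.378×0.3310) = 0.8824; e^(−k_2 t) = e^(−1.70×0.3310) = 0.5697.
D = 4.889 × (0.8824 − 0.5697) + 3.63 × 0.5697 = 1.529 + 2.068 = 3.597 mg/L.

D ≈ 3.60 mg/L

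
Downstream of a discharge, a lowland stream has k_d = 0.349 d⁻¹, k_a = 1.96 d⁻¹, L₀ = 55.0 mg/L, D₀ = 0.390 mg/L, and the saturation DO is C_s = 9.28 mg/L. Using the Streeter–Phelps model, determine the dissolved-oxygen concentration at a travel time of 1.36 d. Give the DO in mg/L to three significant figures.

k_d L₀/(k_a−k_d) = 0.349×55.0/(1.96−0.349) = 19.20/1.611 = 11.91 mg/L.
e^(−k_d t) = e^(−0.349×1.360) = 0.6221; e^(−k_a t) = e^(−1.96×1.360) = 0.06956.
D = 11.91 × (0.6221 − 0.06956) + 0.390 × 0.06956 = 6.584 + 0.02713 = 6.611 mg/L.
DO = C_s − D = 9.28 − 6.611 = 2.669 mg/L.

DO ≈ 2.67 mg/L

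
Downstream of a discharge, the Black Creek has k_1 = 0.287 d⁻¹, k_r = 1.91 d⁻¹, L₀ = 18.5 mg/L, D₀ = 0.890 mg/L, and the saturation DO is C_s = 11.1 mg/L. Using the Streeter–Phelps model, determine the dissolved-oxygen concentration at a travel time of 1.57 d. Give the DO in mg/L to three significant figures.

DO ≈ 9.13 mg/L

k_1 L₀/(k_r−k_1) = 0.287×18.5/(1.91−0.287) = 5.309/1.623 = 3.271 mg/L.
e^(−k_1 t) = e^(−0.287×1.570) = 0.6373; e^(−k_r t) = e^(−1.91×1.570) = 0.04985.
D = 3.271 × (0.6373 − 0.04985) + 0.890 × 0.04985 = 1.922 + 0.04437 = 1.966 mg/L.
DO = C_s − D = 11.1 − 1.966 = 9.134 mg/L.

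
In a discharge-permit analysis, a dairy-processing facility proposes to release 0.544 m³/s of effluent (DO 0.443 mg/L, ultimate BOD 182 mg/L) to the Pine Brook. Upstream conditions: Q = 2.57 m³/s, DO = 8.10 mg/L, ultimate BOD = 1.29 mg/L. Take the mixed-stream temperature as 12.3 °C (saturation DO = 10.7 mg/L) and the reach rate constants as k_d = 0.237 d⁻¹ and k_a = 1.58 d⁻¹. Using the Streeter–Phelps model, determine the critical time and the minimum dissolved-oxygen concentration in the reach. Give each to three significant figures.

t_c ≈ 0.566 d; minimum DO ≈ 6.39 mg/L

Mixed DO = (2.57×8.10 + 0.544×0.443)/(2.57+0.544) = 21.06/3.114 = 6.762 mg/L.
Mixed L₀ = (2.57×1.29 + 0.544×182)/(3.114) = 102.3/3.114 = 32.86 mg/L.
Initial deficit D₀ = C_s − DO₀ = 10.7 − 6.762 = 3.938 mg/L.
t_c = (1/1.343) ln[(1.58/0.237)(1 − 3.938×1.343/(0.237×32.86))] = 0.7446 × ln(2.140) = 0.5664 d.
D_c = (0.237/1.58) × 32.86 × e^(−0.237×0.5664) = 0.1500 × 32.86 × 0.8744 = 4.310 mg/L.
Minimum DO = 10.7 − 4.310 = 6.390 mg/L.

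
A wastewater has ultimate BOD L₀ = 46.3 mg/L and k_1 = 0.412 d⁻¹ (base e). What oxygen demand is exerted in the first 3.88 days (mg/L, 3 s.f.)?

y_t = L₀(1 − e^(−k_1 t)) = 46.3 × (1 − e^(−0.412×3.88))
= 46.3 × (1 − 0.2022) = 46.3 × 0.7978 = 36.94 mg/L.

y ≈ 36.9 mg/L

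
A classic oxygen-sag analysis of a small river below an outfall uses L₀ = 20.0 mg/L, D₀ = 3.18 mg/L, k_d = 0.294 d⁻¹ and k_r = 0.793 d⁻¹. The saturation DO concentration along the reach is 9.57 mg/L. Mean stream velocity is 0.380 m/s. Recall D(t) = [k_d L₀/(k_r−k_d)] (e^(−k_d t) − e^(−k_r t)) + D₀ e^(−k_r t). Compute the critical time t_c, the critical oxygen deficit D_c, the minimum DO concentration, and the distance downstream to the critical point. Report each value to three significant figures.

t_c ≈ 1.36 d; D_c ≈ 4.97 mg/L; min DO ≈ 4.60 mg/L; x_c ≈ 44.6 km

At the critical point dD/dt = 0, so k_d L₀ e^(−k_d t) = k_r D. Substituting D(t) from the Streeter–Phelps equation and solving for t gives
t_c = ln[(k_r/k_d)(1 − D₀(k_r−k_d)/(k_d L₀))] / (k_r−k_d).
Here k_r−k_d = 0.4990 d⁻¹ and 1 − D₀(k_r−k_d)/(k_d L₀) = 1 − 3.18×0.4990/(0.294×20.0) = 0.7301, so
t_c = ln(2.697 × 0.7301) / 0.4990 = 0.6777 / 0.4990 = 1.358 d.
L(t_c) = L₀ e^(−k_d t_c) = 20.0 × 0.6708 = 13.42 mg/L, and at the critical point k_r D_c = k_d L, so D_c = (0.294/0.793) × 13.42 = 4.974 mg/L.
Minimum DO = C_s − D_c = 9.57 − 4.974 = 4.596 mg/L.
x_c = v t_c = 0.380 m/s × 1.358 d × 86400 s/d = 44590 m ≈ 44.6 km.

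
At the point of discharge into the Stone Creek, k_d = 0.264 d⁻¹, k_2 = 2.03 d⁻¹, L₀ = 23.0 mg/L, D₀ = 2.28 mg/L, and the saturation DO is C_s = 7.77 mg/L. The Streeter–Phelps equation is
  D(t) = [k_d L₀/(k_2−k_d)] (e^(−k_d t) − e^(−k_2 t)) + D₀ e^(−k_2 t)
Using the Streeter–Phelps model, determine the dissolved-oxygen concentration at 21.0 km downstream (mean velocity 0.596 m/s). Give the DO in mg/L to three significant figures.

DO ≈ 5.19 mg/L

Travel time t = x/v = 21.0 km / (0.596 m/s) = 21000 m / 0.596 m/s = 35230 s = 0.4078 d.
k_d L₀/(k_2−k_d) = 0.264×23.0/(2.03−0.264) = 6.072/1.766 = 3.438 mg/L.
e^(−k_d t) = e^(−0.264×0.4078) = 0.8979; e^(−k_2 t) = e^(−2.03×0.4078) = 0.4370.
D = 3.438 × (0.8979 − 0.4370) + 2.28 × 0.4370 = 1.585 + 0.9963 = 2.581 mg/L.
DO = C_s − D = 7.77 − 2.581 = 5.189 mg/L.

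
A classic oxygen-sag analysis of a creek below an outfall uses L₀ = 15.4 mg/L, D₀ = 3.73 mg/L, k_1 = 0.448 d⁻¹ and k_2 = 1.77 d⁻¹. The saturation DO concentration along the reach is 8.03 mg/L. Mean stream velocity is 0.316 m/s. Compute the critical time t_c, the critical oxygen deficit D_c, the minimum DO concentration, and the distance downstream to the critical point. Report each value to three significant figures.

At the critical point dD/dt = 0, so k_1 L₀ e^(−k_1 t) = k_2 D. Substituting D(t) from the Streeter–Phelps equation and solving for t gives
t_c = ln[(k_2/k_1)(1 − D₀(k_2−k_1)/(k_1 L₀))] / (k_2−k_1).
Here k_2−k_1 = 1.322 d⁻¹ and 1 − D₀(k_2−k_1)/(k_1 L₀) = 1 − 3.73×1.322/(0.448×15.4) = 0.2853, so
t_c = ln(3.951 × 0.2853) / 1.322 = 0.1196 / 1.322 = 0.09049 d.
L(t_c) = L₀ e^(−k_1 t_c) = 15.4 × 0.9603 = 14.79 mg/L, and at the critical point k_2 D_c = k_1 L, so D_c = (0.448/1.77) × 14.79 = 3.743 mg/L.
Minimum DO = C_s − D_c = 8.03 − 3.743 = 4.287 mg/L.
x_c = v t_c = 0.316 m/s × 0.09049 d × 86400 s/d = 2471 m ≈ 2.47 km.

t_c ≈ 0.0905 d; D_c ≈ 3.74 mg/L; min DO ≈ 4.29 mg/L; x_c ≈ 2.47 km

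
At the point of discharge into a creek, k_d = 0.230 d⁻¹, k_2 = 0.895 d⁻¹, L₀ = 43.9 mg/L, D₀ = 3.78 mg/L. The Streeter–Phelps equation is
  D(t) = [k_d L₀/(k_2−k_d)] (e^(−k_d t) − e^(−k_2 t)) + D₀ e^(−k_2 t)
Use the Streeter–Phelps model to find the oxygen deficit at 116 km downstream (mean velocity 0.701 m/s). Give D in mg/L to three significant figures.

D ≈ 7.72 mg/L

Travel time t = x/v = 116 km / (0.701 m/s) = 116000 m / 0.701 m/s = 165500 s = 1.915 d.
k_d L₀/(k_2−k_d) = 0.230×43.9/(0.895−0.230) = 10.10/0.6650 = 15.18 mg/L.
e^(−k_d t) = e^(−0.230×1.915) = 0.6437; e^(−k_2 t) = e^(−0.895×1.915) = 0.1801.
D = 15.18 × (0.6437 − 0.1801) + 3.78 × 0.1801 = 7.039 + 0.6808 = 7.720 mg/L.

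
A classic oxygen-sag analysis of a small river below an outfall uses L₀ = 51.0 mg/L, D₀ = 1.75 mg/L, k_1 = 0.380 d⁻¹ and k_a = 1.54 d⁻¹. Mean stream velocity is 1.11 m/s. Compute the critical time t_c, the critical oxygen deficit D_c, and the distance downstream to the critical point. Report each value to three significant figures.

With k_a/k_1 = 4.053 and 1 − D₀(k_a−k_1)/(k_1 L₀) = 0.8953,
t_c = ln(4.053 × 0.8953) / (1.54 − 0.380) = ln(3.628) / 1.160 = 1.289/1.160 = 1.111 d.
L(t_c) = L₀ e^(−k_1 t_c) = 51.0 × 0.6556 = 33.44 mg/L, and at the critical point k_a D_c = k_1 L, so D_c = (0.380/1.54) × 33.44 = 8.251 mg/L.
x_c = v t_c = 1.11 m/s × 1.111 d × 86400 s/d = 106500 m ≈ 107 km.

t_c ≈ 1.11 d; D_c ≈ 8.25 mg/L; x_c ≈ 107 km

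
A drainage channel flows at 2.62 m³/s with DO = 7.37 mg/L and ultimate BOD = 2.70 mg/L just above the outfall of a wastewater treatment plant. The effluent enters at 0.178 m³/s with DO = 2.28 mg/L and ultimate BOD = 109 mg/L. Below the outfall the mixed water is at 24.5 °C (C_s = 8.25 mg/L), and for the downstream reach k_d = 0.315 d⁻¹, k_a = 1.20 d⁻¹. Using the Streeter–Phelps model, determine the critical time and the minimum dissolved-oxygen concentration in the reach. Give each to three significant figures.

Mixed DO = (2.62×7.37 + 0.178×2.28)/(2.62+0.178) = 19.72/2.798 = 7.046 mg/L.
Mixed L₀ = (2.62×2.70 + 0.178×109)/(2.798) = 26.48/2.798 = 9.462 mg/L.
Initial deficit D₀ = C_s − DO₀ = 8.25 − 7.046 = 1.204 mg/L.
t_c = (1/0.8850) ln[(1.20/0.315)(1 − 1.204×0.8850/(0.315×9.462))] = 1.130 × ln(2.448) = 1.012 d.
D_c = (0.315/1.20) × 9.462 × e^(−0.315×1.012) = 0.2625 × 9.462 × 0.7271 = 1.806 mg/L.
Minimum DO = 8.25 − 1.806 = 6.444 mg/L.

t_c ≈ 1.01 d; minimum DO ≈ 6.44 mg/L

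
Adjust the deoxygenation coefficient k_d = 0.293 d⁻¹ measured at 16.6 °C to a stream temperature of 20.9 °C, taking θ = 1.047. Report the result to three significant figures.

k_d ≈ 0.357 d⁻¹

k_d(T₂) = k_d(T₁) · θ^(T₂−T₁) = 0.293 × 1.047^(20.9−16.6)
= 0.293 × 1.047^4.30 = 0.293 × 1.218 = 0.3570 d⁻¹.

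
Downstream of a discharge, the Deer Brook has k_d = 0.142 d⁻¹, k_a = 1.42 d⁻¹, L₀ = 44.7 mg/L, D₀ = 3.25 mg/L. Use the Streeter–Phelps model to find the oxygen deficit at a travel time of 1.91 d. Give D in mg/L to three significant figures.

D ≈ 3.67 mg/L

k_d L₀/(k_a−k_d) = 0.142×44.7/(1.42−0.142) = 6.347/1.278 = 4.967 mg/L.
e^(−k_d t) = e^(−0.142×1.910) = 0.7624; e^(−k_a t) = e^(−1.42×1.910) = 0.06639.
D = 4.967 × (0.7624 − 0.06639) + 3.25 × 0.06639 = 3.457 + 0.2158 = 3.673 mg/L.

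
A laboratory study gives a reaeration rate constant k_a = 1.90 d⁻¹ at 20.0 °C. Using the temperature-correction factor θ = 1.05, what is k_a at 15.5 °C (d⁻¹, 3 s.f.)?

k_a ≈ 1.53 d⁻¹

k_a(T₂) = k_a(T₁) · θ^(T₂−T₁) = 1.90 × 1.05^(15.5−20.0)
= 1.90 × 1.05^-4.50 = 1.90 × 0.8029 = 1.525 d⁻¹.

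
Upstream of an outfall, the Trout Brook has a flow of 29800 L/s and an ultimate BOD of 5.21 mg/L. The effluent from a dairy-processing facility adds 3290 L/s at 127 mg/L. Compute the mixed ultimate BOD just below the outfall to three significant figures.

17.3 mg/L

Flow-weighted mixing: C = (Q_r C_r + Q_w C_w)/(Q_r + Q_w)
= (29800×5.21 + 3290×127)/(29800 + 3290) = 573100/33090 = 17.32 mg/L.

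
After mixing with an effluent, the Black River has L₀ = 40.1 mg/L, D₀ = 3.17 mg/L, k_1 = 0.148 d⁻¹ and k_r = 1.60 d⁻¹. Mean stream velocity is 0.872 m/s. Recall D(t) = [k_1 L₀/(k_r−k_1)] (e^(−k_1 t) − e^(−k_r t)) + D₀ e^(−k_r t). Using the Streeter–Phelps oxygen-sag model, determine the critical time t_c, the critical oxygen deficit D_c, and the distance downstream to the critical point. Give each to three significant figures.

With k_r/k_1 = 10.81 and 1 − D₀(k_r−k_1)/(k_1 L₀) = 0.2244,
t_c = ln(10.81 × 0.2244) / (1.60 − 0.148) = ln(2.426) / 1.452 = 0.8864/1.452 = 0.6104 d.
L(t_c) = L₀ e^(−k_1 t_c) = 40.1 × 0.9136 = 36.64 mg/L, and at the critical point k_r D_c = k_1 L, so D_c = (0.148/1.60) × 36.64 = 3.389 mg/L.
x_c = v t_c = 0.872 m/s × 0.6104 d × 86400 s/d = 45990 m ≈ 46.0 km.

t_c ≈ 0.610 d; D_c ≈ 3.39 mg/L; x_c ≈ 46.0 km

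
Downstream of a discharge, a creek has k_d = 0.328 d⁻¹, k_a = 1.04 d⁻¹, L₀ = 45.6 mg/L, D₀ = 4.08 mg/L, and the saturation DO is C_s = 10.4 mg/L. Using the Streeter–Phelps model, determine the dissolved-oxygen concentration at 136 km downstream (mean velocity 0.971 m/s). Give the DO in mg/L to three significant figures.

DO ≈ 1.19 mg/L

Travel time t = x/v = 136 km / (0.971 m/s) = 136000 m / 0.971 m/s = 140100 s = 1.621 d.
k_d L₀/(k_a−k_d) = 0.328×45.6/(1.04−0.328) = 14.96/0.7120 = 21.01 mg/L.
e^(−k_d t) = e^(−0.328×1.621) = 0.5876; e^(−k_a t) = e^(−1.04×1.621) = 0.1853.
D = 21.01 × (0.5876 − 0.1853) + 4.08 × 0.1853 = 8.452 + 0.7559 = 9.207 mg/L.
DO = C_s − D = 10.4 − 9.207 = 1.193 mg/L.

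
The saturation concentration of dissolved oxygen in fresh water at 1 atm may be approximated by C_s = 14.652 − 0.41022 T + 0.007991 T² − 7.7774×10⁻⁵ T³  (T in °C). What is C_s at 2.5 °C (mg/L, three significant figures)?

C_s = 14.652 − 0.41022×2.5 + 0.007991×2.5² − 7.7774×10⁻⁵×2.5³ = 13.68 mg/L.

C_s ≈ 13.7 mg/L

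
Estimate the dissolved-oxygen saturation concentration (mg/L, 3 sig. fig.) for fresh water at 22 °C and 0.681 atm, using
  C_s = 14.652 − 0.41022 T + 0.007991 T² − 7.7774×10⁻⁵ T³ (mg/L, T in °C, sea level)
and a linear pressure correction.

At sea level: C_s = 14.652 − 0.41022×22 + 0.007991×22² − 7.7774×10⁻⁵×22³ = 8.667 mg/L.
Pressure correction: C_s' = 8.667 × 0.681 = 5.902 mg/L.

C_s ≈ 5.90 mg/L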